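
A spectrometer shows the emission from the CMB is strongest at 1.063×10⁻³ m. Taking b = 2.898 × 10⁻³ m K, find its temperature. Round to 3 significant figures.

T ≈ 2.73 K

Wien's law gives T = b/λ_max = (2.898×10⁻³ m·K)/(1.063×10⁻³ m) = 2.73 K.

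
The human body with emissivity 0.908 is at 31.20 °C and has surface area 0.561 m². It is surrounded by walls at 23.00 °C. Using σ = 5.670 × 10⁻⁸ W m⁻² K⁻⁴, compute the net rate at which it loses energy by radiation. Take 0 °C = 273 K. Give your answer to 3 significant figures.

Net loss ≈ 25.6 W

T = 31.20 °C + 273 = 304.20 K.
Surroundings: T = 23.00 °C + 273 = 296.00 K.
Area A = 0.561 m².
Net radiated power P_net = εσA(T⁴ − T₀⁴) = 0.908×5.670×10⁻⁸×0.561×(304.20⁴ − 296.00⁴).
T⁴ − T₀⁴ = 8.56321×10⁹ − 7.67656×10⁹ = 8.86650×10⁸ K⁴, so P_net = 25.6 W.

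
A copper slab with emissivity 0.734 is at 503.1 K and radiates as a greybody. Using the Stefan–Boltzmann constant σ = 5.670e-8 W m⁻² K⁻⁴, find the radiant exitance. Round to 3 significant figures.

Stefan–Boltzmann: I = εσT⁴ = 0.734 × 5.670×10⁻⁸ × (503.1)⁴ = 2.67×10³ W/m².

I ≈ 2.67×10³ W/m²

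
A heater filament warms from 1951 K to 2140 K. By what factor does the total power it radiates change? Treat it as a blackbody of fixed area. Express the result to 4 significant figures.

P ∝ T⁴, so P₂/P₁ = (T₂/T₁)⁴ = (2140/1951)⁴ = (1.09687)⁴ = 1.448.

P₂/P₁ ≈ 1.448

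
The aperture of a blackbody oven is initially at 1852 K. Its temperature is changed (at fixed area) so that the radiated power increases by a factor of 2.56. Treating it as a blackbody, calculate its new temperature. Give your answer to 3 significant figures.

T₂ ≈ 2.34×10³ K

P ∝ T⁴, so T₂/T₁ = (P₂/P₁)^(1/4) = (2.56)^(1/4) = 1.26491.
T₂ = 1852 × 1.26491 = 2.34×10³ K.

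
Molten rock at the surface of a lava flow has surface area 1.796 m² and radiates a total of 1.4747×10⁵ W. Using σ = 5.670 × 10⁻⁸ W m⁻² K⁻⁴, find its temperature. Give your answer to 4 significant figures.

Area A = 1.796 m².
P = σAT⁴ ⇒ T = (P/(σA))^(1/4) = (1.4747×10⁵/(5.670×10⁻⁸×1.796))^(1/4) = 1097 K.

T ≈ 1097 K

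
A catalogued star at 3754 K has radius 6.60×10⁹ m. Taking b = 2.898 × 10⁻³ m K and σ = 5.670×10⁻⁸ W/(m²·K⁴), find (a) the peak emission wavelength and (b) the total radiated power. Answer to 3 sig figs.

λ_max ≈ 0.772 μm; P ≈ 6.16×10²⁷ W

(a) λ_max = b/T = 2.898×10⁻³/3754 = 7.720×10⁻⁷ m = 0.772 μm.
Surface area A = 4πR² = 4π(6.60×10⁹ m)² = 5.47391×10²⁰ m².
(b) P = σAT⁴ = 5.670×10⁻⁸×5.47391×10²⁰×(3754)⁴ = 6.16×10²⁷ W.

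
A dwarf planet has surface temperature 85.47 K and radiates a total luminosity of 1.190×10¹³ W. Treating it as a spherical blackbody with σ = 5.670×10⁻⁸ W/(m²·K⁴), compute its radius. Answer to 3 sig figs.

L = 4πR²σT⁴ ⇒ R = √(L/(4πσT⁴)).
σT⁴ = 3.02578 W/m², so R = √(1.190×10¹³/(4π×3.02578)) = 5.59×10⁵ m.

R ≈ 5.59×10⁵ m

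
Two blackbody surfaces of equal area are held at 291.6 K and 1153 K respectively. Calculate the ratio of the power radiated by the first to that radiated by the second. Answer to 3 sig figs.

With equal areas, P₁/P₂ = (T₁/T₂)⁴ = (291.6/1153)⁴ = 4.09×10⁻³.

P₁/P₂ ≈ 4.09×10⁻³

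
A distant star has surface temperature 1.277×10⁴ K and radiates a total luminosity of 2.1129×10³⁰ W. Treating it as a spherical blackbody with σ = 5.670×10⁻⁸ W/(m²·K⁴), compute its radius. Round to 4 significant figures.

R ≈ 1.056×10¹⁰ m

L = 4πR²σT⁴ ⇒ R = √(L/(4πσT⁴)).
σT⁴ = 1.50781×10⁹ W/m², so R = √(2.1129×10³⁰/(4π×1.50781×10⁹)) = 1.056×10¹⁰ m.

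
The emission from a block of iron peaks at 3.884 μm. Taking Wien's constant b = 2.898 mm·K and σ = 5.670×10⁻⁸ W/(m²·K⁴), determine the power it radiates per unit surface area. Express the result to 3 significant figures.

I ≈ 1.76×10⁴ W/m²

Wien's law: T = b/λ_max = 2.898×10⁻³/3.884×10⁻⁶ = 746.138 K.
Then I = σT⁴ = 5.670×10⁻⁸×(746.138)⁴ = 1.76×10⁴ W/m².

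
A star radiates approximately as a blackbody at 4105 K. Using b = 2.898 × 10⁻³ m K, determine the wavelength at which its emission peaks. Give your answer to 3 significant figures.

Wien's displacement law: λ_max = b/T = (2.898×10⁻³ m·K)/(4105 K) = 7.060×10⁻⁷ m.
That is 706 nm, in the visible range.

λ_max ≈ 706 nm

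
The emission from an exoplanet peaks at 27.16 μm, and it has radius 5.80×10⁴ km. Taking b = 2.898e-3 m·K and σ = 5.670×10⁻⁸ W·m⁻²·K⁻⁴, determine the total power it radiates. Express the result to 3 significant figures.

Wien's law: T = b/λ_max = 2.898×10⁻³/2.716×10⁻⁵ = 106.701 K.
Surface area A = 4πR² = 4π(5.80×10⁷ m)² = 4.22733×10¹⁶ m².
Then P = σAT⁴ = 5.670×10⁻⁸×4.22733×10¹⁶×(106.701)⁴ = 3.11×10¹⁷ W.

P ≈ 3.11×10¹⁷ W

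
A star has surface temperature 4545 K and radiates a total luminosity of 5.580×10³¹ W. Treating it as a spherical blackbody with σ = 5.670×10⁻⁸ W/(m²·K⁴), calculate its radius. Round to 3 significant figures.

R ≈ 4.28×10¹¹ m

L = 4πR²σT⁴ ⇒ R = √(L/(4πσT⁴)).
σT⁴ = 2.41946×10⁷ W/m², so R = √(5.580×10³¹/(4π×2.41946×10⁷)) = 4.28×10¹¹ m.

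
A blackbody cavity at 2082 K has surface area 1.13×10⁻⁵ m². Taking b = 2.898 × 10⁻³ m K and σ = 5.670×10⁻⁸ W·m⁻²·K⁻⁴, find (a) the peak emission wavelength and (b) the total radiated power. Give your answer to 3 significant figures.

λ_max ≈ 1.39 μm; P ≈ 12.0 W

(a) λ_max = b/T = 2.898×10⁻³/2082 = 1.392×10⁻⁶ m = 1.39 μm.
Area A = 1.13×10⁻⁵ m².
(b) P = σAT⁴ = 5.670×10⁻⁸×1.13×10⁻⁵×(2082)⁴ = 12.0 W.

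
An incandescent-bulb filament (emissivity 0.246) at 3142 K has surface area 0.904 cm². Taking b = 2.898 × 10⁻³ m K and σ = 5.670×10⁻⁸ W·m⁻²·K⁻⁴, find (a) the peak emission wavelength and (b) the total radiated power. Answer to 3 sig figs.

λ_max ≈ 922 nm; P ≈ 123 W

(a) λ_max = b/T = 2.898×10⁻³/3142 = 9.223×10⁻⁷ m = 922 nm.
Area A = 0.904 cm² = 9.04×10⁻⁵ m².
(b) P = εσAT⁴ = 0.246×5.670×10⁻⁸×9.04×10⁻⁵×(3142)⁴ = 123 W.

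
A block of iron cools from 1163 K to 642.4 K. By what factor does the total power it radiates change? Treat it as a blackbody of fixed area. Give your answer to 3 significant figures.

P ∝ T⁴, so P₂/P₁ = (T₂/T₁)⁴ = (642.4/1163)⁴ = (0.552365)⁴ = 0.0931.

P₂/P₁ ≈ 0.0931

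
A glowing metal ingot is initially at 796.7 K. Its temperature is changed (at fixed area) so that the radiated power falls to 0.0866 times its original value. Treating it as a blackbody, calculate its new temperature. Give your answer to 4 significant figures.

P ∝ T⁴, so T₂/T₁ = (P₂/P₁)^(1/4) = (0.0866)^(1/4) = 0.542475.
T₂ = 796.7 × 0.542475 = 432.2 K.

T₂ ≈ 432.2 K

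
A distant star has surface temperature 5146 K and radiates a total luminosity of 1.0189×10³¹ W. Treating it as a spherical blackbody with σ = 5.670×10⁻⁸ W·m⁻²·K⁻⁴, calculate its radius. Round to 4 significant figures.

L = 4πR²σT⁴ ⇒ R = √(L/(4πσT⁴)).
σT⁴ = 3.97614×10⁷ W/m², so R = √(1.0189×10³¹/(4π×3.97614×10⁷)) = 1.428×10¹¹ m.

R ≈ 1.428×10¹¹ m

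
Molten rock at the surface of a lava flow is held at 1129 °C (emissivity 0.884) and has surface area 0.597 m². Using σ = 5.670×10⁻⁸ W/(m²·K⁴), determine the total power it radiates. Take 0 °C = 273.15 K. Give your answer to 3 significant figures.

P ≈ 1.16×10⁵ W

T = 1129 °C + 273.15 = 1402.15 K.
Area A = 0.597 m².
P = εσAT⁴ = 0.884 × 5.670×10⁻⁸ × 0.597 × (1402.15)⁴ = 1.16×10⁵ W.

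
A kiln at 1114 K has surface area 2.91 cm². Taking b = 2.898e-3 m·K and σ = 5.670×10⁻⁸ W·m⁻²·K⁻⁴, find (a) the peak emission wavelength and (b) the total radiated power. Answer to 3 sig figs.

λ_max ≈ 2.60 μm; P ≈ 25.4 W

(a) λ_max = b/T = 2.898×10⁻³/1114 = 2.601×10⁻⁶ m = 2.60 μm.
Area A = 2.91 cm² = 2.91×10⁻⁴ m².
(b) P = σAT⁴ = 5.670×10⁻⁸×2.91×10⁻⁴×(1114)⁴ = 25.4 W.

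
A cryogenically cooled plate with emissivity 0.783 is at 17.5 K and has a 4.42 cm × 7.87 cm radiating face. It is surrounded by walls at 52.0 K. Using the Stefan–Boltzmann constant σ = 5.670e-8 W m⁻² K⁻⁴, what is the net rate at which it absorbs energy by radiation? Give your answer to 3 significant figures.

Net gain ≈ 1.11×10⁻³ W

Area A = 0.0442 × 0.0787 = 3.47854×10⁻³ m².
Net radiated power P_net = εσA(T⁴ − T₀⁴) = 0.783×5.670×10⁻⁸×3.47854×10⁻³×(17.5⁴ − 52.0⁴).
T⁴ − T₀⁴ = 93789.1 − 7.31162×10⁶ = -7.21783×10⁶ K⁴, so P_net = -1.11×10⁻³ W — negative, meaning a net gain of 1.11×10⁻³ W.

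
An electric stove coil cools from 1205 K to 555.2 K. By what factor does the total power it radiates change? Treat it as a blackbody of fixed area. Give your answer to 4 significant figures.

P ∝ T⁴, so P₂/P₁ = (T₂/T₁)⁴ = (555.2/1205)⁴ = (0.460747)⁴ = 0.04507.

P₂/P₁ ≈ 0.04507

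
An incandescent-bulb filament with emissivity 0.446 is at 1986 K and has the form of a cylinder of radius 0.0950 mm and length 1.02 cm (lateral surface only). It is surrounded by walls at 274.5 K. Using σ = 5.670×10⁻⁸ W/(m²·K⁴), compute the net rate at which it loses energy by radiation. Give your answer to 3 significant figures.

Net loss ≈ 2.39 W

Lateral area A = 2πrL = 2π×9.50×10⁻⁵×0.0102 = 6.08841×10⁻⁶ m².
Net radiated power P_net = εσA(T⁴ − T₀⁴) = 0.446×5.670×10⁻⁸×6.08841×10⁻⁶×(1986⁴ − 274.5⁴).
T⁴ − T₀⁴ = 1.55567×10¹³ − 5.67766×10⁹ = 1.55510×10¹³ K⁴, so P_net = 2.39 W.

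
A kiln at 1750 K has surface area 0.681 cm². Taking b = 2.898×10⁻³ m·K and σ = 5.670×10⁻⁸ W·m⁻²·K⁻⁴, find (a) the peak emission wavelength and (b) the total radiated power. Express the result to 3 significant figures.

(a) λ_max = b/T = 2.898×10⁻³/1750 = 1.656×10⁻⁶ m = 1.66×10³ nm.
Area A = 0.681 cm² = 6.81×10⁻⁵ m².
(b) P = σAT⁴ = 5.670×10⁻⁸×6.81×10⁻⁵×(1750)⁴ = 36.2 W.

λ_max ≈ 1.66×10³ nm; P ≈ 36.2 W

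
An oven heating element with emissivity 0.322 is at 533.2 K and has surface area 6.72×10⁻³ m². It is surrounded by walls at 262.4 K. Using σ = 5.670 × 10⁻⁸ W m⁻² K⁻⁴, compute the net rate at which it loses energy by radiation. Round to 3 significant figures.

Area A = 6.72×10⁻³ m².
Net radiated power P_net = εσA(T⁴ − T₀⁴) = 0.322×5.670×10⁻⁸×6.72×10⁻³×(533.2⁴ − 262.4⁴).
T⁴ − T₀⁴ = 8.08278×10¹⁰ − 4.74084×10⁹ = 7.60870×10¹⁰ K⁴, so P_net = 9.34 W.

Net loss ≈ 9.34 W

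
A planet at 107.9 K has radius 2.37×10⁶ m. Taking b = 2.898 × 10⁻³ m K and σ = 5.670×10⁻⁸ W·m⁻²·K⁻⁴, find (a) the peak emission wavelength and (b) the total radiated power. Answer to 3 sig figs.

λ_max ≈ 26.9 μm; P ≈ 5.42×10¹⁴ W

(a) λ_max = b/T = 2.898×10⁻³/107.9 = 2.686×10⁻⁵ m = 26.9 μm.
Surface area A = 4πR² = 4π(2.37×10⁶ m)² = 7.05840×10¹³ m².
(b) P = σAT⁴ = 5.670×10⁻⁸×7.05840×10¹³×(107.9)⁴ = 5.42×10¹⁴ W.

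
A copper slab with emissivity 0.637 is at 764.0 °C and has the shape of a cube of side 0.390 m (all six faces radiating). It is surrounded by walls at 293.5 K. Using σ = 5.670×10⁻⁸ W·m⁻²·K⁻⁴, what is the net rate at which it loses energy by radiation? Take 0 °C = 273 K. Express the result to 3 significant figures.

T = 764.0 °C + 273 = 1037.0 K.
Area A = 6s² = 6×(0.390 m)² = 0.9126 m².
Net radiated power P_net = εσA(T⁴ − T₀⁴) = 0.637×5.670×10⁻⁸×0.9126×(1037.0⁴ − 293.5⁴).
T⁴ − T₀⁴ = 1.15642×10¹² − 7.42049×10⁹ = 1.14900×10¹² K⁴, so P_net = 3.79×10⁴ W.

Net loss ≈ 3.79×10⁴ W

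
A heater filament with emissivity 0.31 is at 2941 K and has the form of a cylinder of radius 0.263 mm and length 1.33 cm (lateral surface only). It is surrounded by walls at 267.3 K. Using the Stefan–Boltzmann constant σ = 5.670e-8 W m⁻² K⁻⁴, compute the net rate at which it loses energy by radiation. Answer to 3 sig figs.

Lateral area A = 2πrL = 2π×2.63×10⁻⁴×0.0133 = 2.19780×10⁻⁵ m².
Net radiated power P_net = εσA(T⁴ − T₀⁴) = 0.31×5.670×10⁻⁸×2.19780×10⁻⁵×(2941⁴ − 267.3⁴).
T⁴ − T₀⁴ = 7.48135×10¹³ − 5.10500×10⁹ = 7.48084×10¹³ K⁴, so P_net = 28.9 W.

Net loss ≈ 28.9 W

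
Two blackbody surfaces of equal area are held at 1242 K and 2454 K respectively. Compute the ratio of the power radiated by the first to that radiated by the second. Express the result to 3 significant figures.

With equal areas, P₁/P₂ = (T₁/T₂)⁴ = (1242/2454)⁴ = 0.0656.

P₁/P₂ ≈ 0.0656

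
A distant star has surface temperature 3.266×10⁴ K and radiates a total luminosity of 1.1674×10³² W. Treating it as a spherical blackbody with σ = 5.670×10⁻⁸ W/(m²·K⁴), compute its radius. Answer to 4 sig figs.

R ≈ 1.200×10¹⁰ m

L = 4πR²σT⁴ ⇒ R = √(L/(4πσT⁴)).
σT⁴ = 6.45131×10¹⁰ W/m², so R = √(1.1674×10³²/(4π×6.45131×10¹⁰)) = 1.200×10¹⁰ m.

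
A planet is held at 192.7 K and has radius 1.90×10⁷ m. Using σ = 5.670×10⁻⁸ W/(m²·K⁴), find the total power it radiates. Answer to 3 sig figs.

Surface area A = 4πR² = 4π(1.90×10⁷ m)² = 4.53646×10¹⁵ m².
P = σAT⁴ = 5.670×10⁻⁸ × 4.53646×10¹⁵ × (192.7)⁴ = 3.55×10¹⁷ W.

P ≈ 3.55×10¹⁷ W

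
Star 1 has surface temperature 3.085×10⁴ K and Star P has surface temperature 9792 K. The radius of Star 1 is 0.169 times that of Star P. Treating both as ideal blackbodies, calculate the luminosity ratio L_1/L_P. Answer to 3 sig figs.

L_1/L_P ≈ 2.81

L ∝ R²T⁴, so L_1/L_P = (R_1/R_P)²(T_1/T_P)⁴ = (0.169)² × (3.085×10⁴/9792)⁴ = 0.028561 × 98.5224 = 2.81.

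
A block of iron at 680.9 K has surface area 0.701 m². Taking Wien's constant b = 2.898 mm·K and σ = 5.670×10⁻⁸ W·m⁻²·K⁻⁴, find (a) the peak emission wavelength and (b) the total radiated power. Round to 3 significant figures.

λ_max ≈ 4.26 μm; P ≈ 8.54×10³ W

(a) λ_max = b/T = 2.898×10⁻³/680.9 = 4.256×10⁻⁶ m = 4.26 μm.
Area A = 0.701 m².
(b) P = σAT⁴ = 5.670×10⁻⁸×0.701×(680.9)⁴ = 8.54×10³ W.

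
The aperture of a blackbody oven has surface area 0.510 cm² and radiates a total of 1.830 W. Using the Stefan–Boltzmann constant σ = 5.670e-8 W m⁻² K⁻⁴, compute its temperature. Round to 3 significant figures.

T ≈ 892 K

Area A = 0.510 cm² = 5.10×10⁻⁵ m².
P = σAT⁴ ⇒ T = (P/(σA))^(1/4) = (1.830/(5.670×10⁻⁸×5.10×10⁻⁵))^(1/4) = 892 K.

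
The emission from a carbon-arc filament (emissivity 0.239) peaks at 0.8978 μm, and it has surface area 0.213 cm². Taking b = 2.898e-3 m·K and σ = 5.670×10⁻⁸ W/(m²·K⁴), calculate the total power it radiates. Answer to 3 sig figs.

P ≈ 31.3 W

Wien's law: T = b/λ_max = 2.898×10⁻³/8.978×10⁻⁷ = 3227.89 K.
Area A = 0.213 cm² = 2.13×10⁻⁵ m².
Then P = εσAT⁴ = 0.239×5.670×10⁻⁸×2.13×10⁻⁵×(3227.89)⁴ = 31.3 W.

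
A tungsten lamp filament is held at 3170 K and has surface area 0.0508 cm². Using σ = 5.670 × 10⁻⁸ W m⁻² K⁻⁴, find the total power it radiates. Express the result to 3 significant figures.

Area A = 0.0508 cm² = 5.08×10⁻⁶ m².
P = σAT⁴ = 5.670×10⁻⁸ × 5.08×10⁻⁶ × (3170)⁴ = 29.1 W.

P ≈ 29.1 W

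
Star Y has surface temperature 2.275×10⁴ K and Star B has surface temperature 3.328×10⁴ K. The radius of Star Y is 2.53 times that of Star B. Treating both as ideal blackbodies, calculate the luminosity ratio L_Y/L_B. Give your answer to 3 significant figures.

L_Y/L_B ≈ 1.40

L ∝ R²T⁴, so L_Y/L_B = (R_Y/R_B)²(T_Y/T_B)⁴ = (2.53)² × (2.275×10⁴/3.328×10⁴)⁴ = 6.4009 × 0.218370 = 1.40.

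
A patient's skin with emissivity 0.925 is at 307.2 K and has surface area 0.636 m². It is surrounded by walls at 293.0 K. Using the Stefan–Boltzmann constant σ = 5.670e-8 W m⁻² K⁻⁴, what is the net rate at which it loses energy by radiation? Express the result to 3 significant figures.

Area A = 0.636 m².
Net radiated power P_net = εσA(T⁴ − T₀⁴) = 0.925×5.670×10⁻⁸×0.636×(307.2⁴ − 293.0⁴).
T⁴ − T₀⁴ = 8.90604×10⁹ − 7.37005×10⁹ = 1.53599×10⁹ K⁴, so P_net = 51.2 W.

Net loss ≈ 51.2 W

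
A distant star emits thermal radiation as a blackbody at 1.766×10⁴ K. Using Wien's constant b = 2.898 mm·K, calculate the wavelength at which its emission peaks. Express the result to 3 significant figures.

λ_max ≈ 164 nm

Wien's displacement law: λ_max = b/T = (2.898×10⁻³ m·K)/(1.766×10⁴ K) = 1.641×10⁻⁷ m.
That is 164 nm, in the ultraviolet range.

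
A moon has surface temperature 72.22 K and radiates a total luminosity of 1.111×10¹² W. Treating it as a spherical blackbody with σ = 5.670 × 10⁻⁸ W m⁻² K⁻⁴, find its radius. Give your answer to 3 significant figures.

R ≈ 2.39×10⁵ m

L = 4πR²σT⁴ ⇒ R = √(L/(4πσT⁴)).
σT⁴ = 1.54246 W/m², so R = √(1.111×10¹²/(4π×1.54246)) = 2.39×10⁵ m.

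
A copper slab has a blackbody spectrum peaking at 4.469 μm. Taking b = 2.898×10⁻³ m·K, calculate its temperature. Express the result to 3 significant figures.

T ≈ 648 K

Wien's law gives T = b/λ_max = (2.898×10⁻³ m·K)/(4.469×10⁻⁶ m) = 648 K.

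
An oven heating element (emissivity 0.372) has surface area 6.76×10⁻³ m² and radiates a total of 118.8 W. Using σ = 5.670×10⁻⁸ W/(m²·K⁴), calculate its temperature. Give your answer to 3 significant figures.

T ≈ 955 K

Area A = 6.76×10⁻³ m².
P = εσAT⁴ ⇒ T = (P/(εσA))^(1/4) = (118.8/(0.372×5.670×10⁻⁸×6.76×10⁻³))^(1/4) = 955 K.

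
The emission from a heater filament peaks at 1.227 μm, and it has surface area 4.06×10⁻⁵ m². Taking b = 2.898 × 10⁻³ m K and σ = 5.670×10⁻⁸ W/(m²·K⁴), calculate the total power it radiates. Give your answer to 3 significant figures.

Wien's law: T = b/λ_max = 2.898×10⁻³/1.227×10⁻⁶ = 2361.86 K.
Area A = 4.06×10⁻⁵ m².
Then P = σAT⁴ = 5.670×10⁻⁸×4.06×10⁻⁵×(2361.86)⁴ = 71.6 W.

P ≈ 71.6 W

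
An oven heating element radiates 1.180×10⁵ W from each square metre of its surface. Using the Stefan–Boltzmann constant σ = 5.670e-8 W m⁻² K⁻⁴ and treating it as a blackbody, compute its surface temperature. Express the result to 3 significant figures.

I = σT⁴, so T = (I/σ)^(1/4) = (1.180×10⁵/(5.670×10⁻⁸))^(1/4) = 1.20×10³ K.

T ≈ 1.20×10³ K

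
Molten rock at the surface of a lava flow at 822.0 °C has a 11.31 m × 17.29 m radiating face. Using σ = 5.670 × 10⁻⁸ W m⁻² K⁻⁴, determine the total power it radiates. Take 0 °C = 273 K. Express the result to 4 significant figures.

T = 822.0 °C + 273 = 1095.0 K.
Area A = 11.31 × 17.29 = 195.55 m².
P = σAT⁴ = 5.670×10⁻⁸ × 195.55 × (1095.0)⁴ = 1.594×10⁷ W.

P ≈ 1.594×10⁷ W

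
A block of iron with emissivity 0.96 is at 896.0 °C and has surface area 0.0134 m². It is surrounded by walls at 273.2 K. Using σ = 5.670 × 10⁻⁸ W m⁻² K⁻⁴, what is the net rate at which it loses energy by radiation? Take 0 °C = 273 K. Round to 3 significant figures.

T = 896.0 °C + 273 = 1169.0 K.
Area A = 0.0134 m².
Net radiated power P_net = εσA(T⁴ − T₀⁴) = 0.96×5.670×10⁻⁸×0.0134×(1169.0⁴ − 273.2⁴).
T⁴ − T₀⁴ = 1.86749×10¹² − 5.57087×10⁹ = 1.86192×10¹² K⁴, so P_net = 1.36×10³ W.

Net loss ≈ 1.36×10³ W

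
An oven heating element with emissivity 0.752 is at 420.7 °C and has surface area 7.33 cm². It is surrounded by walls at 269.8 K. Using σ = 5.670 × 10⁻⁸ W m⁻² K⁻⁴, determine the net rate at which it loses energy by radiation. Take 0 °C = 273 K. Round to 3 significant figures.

T = 420.7 °C + 273 = 693.7 K.
Area A = 7.33 cm² = 7.33×10⁻⁴ m².
Net radiated power P_net = εσA(T⁴ − T₀⁴) = 0.752×5.670×10⁻⁸×7.33×10⁻⁴×(693.7⁴ − 269.8⁴).
T⁴ − T₀⁴ = 2.31572×10¹¹ − 5.29868×10⁹ = 2.26273×10¹¹ K⁴, so P_net = 7.07 W.

Net loss ≈ 7.07 W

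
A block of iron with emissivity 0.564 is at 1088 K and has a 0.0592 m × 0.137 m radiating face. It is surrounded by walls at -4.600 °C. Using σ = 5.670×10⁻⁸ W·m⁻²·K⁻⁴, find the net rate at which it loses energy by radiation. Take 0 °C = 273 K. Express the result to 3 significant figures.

Net loss ≈ 362 W

Surroundings: T = -4.600 °C + 273 = 268.400 K.
Area A = 0.0592 × 0.137 = 8.1104×10⁻³ m².
Net radiated power P_net = εσA(T⁴ − T₀⁴) = 0.564×5.670×10⁻⁸×8.1104×10⁻³×(1088⁴ − 268.400⁴).
T⁴ − T₀⁴ = 1.40125×10¹² − 5.18955×10⁹ = 1.39606×10¹² K⁴, so P_net = 362 W.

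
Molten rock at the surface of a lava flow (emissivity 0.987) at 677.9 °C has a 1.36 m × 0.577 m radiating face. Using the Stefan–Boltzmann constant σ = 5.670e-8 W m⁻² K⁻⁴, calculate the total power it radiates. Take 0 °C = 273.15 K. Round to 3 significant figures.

P ≈ 3.59×10⁴ W

T = 677.9 °C + 273.15 = 951.05 K.
Area A = 1.36 × 0.577 = 0.78472 m².
P = εσAT⁴ = 0.987 × 5.670×10⁻⁸ × 0.78472 × (951.05)⁴ = 3.59×10⁴ W.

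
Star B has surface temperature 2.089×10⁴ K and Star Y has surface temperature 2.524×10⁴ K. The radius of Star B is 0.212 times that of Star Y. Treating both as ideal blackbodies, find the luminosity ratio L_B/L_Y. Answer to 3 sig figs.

L ∝ R²T⁴, so L_B/L_Y = (R_B/R_Y)²(T_B/T_Y)⁴ = (0.212)² × (2.089×10⁴/2.524×10⁴)⁴ = 0.044944 × 0.469241 = 0.0211.

L_B/L_Y ≈ 0.0211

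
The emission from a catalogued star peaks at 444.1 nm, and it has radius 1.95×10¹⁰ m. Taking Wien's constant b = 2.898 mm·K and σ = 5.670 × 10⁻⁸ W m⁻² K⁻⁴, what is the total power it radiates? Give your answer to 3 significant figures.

Wien's law: T = b/λ_max = 2.898×10⁻³/4.441×10⁻⁷ = 6525.56 K.
Surface area A = 4πR² = 4π(1.95×10¹⁰ m)² = 4.77836×10²¹ m².
Then P = σAT⁴ = 5.670×10⁻⁸×4.77836×10²¹×(6525.56)⁴ = 4.91×10²⁹ W.

P ≈ 4.91×10²⁹ W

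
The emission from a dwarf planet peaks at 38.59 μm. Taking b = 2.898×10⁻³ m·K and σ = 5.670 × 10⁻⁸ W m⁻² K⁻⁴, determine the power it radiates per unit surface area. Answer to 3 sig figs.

Wien's law: T = b/λ_max = 2.898×10⁻³/3.859×10⁻⁵ = 75.0972 K.
Then I = σT⁴ = 5.670×10⁻⁸×(75.0972)⁴ = 1.80 W/m².

I ≈ 1.80 W/m²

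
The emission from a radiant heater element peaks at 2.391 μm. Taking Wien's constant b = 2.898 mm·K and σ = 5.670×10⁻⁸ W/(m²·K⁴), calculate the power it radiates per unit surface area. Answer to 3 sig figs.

I ≈ 1.22×10⁵ W/m²

Wien's law: T = b/λ_max = 2.898×10⁻³/2.391×10⁻⁶ = 1212.05 K.
Then I = σT⁴ = 5.670×10⁻⁸×(1212.05)⁴ = 1.22×10⁵ W/m².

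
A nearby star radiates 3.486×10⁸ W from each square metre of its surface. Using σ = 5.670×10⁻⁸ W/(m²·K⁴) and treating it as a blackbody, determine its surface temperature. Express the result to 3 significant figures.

I = σT⁴, so T = (I/σ)^(1/4) = (3.486×10⁸/(5.670×10⁻⁸))^(1/4) = 8.85×10³ K.

T ≈ 8.85×10³ K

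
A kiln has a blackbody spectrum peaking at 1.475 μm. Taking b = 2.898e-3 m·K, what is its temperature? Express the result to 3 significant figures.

T ≈ 1.96×10³ K

Wien's law gives T = b/λ_max = (2.898×10⁻³ m·K)/(1.475×10⁻⁶ m) = 1.96×10³ K.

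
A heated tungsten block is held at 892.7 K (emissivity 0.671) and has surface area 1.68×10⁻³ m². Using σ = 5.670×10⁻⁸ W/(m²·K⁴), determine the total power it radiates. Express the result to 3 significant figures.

Area A = 1.68×10⁻³ m².
P = εσAT⁴ = 0.671 × 5.670×10⁻⁸ × 1.68×10⁻³ × (892.7)⁴ = 40.6 W.

P ≈ 40.6 W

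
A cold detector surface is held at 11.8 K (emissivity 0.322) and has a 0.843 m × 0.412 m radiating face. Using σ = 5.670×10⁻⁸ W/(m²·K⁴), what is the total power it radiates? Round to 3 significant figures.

P ≈ 1.23×10⁻⁴ W

Area A = 0.843 × 0.412 = 0.347316 m².
P = εσAT⁴ = 0.322 × 5.670×10⁻⁸ × 0.347316 × (11.8)⁴ = 1.23×10⁻⁴ W.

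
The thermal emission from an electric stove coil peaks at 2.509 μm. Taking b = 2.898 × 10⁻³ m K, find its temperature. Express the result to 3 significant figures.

T ≈ 1.16×10³ K

Wien's law gives T = b/λ_max = (2.898×10⁻³ m·K)/(2.509×10⁻⁶ m) = 1.16×10³ K.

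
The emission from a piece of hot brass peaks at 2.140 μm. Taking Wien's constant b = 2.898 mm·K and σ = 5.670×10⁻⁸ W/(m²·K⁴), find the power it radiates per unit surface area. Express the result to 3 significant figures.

I ≈ 1.91×10⁵ W/m²

Wien's law: T = b/λ_max = 2.898×10⁻³/2.140×10⁻⁶ = 1354.21 K.
Then I = σT⁴ = 5.670×10⁻⁸×(1354.21)⁴ = 1.91×10⁵ W/m².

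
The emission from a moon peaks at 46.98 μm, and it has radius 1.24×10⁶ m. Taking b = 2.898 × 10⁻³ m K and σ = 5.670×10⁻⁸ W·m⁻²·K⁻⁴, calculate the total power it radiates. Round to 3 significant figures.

Wien's law: T = b/λ_max = 2.898×10⁻³/4.698×10⁻⁵ = 61.6858 K.
Surface area A = 4πR² = 4π(1.24×10⁶ m)² = 1.93221×10¹³ m².
Then P = σAT⁴ = 5.670×10⁻⁸×1.93221×10¹³×(61.6858)⁴ = 1.59×10¹³ W.

P ≈ 1.59×10¹³ W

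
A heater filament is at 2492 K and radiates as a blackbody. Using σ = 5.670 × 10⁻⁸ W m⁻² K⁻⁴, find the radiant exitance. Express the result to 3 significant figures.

I ≈ 2.19×10⁶ W/m²

Stefan–Boltzmann: I = σT⁴ = 5.670×10⁻⁸ × (2492)⁴ = 2.19×10⁶ W/m².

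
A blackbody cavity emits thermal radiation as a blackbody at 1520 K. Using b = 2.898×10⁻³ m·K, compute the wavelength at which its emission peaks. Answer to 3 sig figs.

Wien's displacement law: λ_max = b/T = (2.898×10⁻³ m·K)/(1520 K) = 1.907×10⁻⁶ m.
That is 1.91×10³ nm, in the infrared range.

λ_max ≈ 1.91×10³ nm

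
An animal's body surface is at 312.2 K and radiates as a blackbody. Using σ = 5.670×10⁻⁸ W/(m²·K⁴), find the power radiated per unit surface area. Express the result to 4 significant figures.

Stefan–Boltzmann: I = σT⁴ = 5.670×10⁻⁸ × (312.2)⁴ = 538.7 W/m².

I ≈ 538.7 W/m²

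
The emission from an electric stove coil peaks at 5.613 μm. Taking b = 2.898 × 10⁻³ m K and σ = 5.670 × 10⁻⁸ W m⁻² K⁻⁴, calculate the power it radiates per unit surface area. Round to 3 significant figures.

I ≈ 4.03×10³ W/m²

Wien's law: T = b/λ_max = 2.898×10⁻³/5.613×10⁻⁶ = 516.301 K.
Then I = σT⁴ = 5.670×10⁻⁸×(516.301)⁴ = 4.03×10³ W/m².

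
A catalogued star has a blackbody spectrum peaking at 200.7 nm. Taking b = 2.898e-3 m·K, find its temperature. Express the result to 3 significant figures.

Wien's law gives T = b/λ_max = (2.898×10⁻³ m·K)/(2.007×10⁻⁷ m) = 1.44×10⁴ K.

T ≈ 1.44×10⁴ K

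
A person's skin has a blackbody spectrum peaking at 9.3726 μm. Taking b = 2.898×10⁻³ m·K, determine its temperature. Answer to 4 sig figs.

Wien's law gives T = b/λ_max = (2.898×10⁻³ m·K)/(9.3726×10⁻⁶ m) = 309.2 K.

T ≈ 309.2 K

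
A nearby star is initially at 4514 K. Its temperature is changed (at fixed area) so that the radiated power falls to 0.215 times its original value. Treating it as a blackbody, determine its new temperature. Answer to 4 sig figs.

P ∝ T⁴, so T₂/T₁ = (P₂/P₁)^(1/4) = (0.215)^(1/4) = 0.680941.
T₂ = 4514 × 0.680941 = 3074 K.

T₂ ≈ 3074 K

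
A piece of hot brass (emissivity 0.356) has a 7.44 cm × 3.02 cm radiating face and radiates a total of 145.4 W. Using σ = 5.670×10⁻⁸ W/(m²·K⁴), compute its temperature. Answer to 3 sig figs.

T ≈ 1.34×10³ K

Area A = 0.0744 × 0.0302 = 2.24688×10⁻³ m².
P = εσAT⁴ ⇒ T = (P/(εσA))^(1/4) = (145.4/(0.356×5.670×10⁻⁸×2.24688×10⁻³))^(1/4) = 1.34×10³ K.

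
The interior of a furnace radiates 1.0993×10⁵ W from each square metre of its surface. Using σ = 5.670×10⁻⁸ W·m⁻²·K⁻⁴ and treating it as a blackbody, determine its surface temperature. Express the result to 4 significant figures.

I = σT⁴, so T = (I/σ)^(1/4) = (1.0993×10⁵/(5.670×10⁻⁸))^(1/4) = 1180 K.

T ≈ 1180 K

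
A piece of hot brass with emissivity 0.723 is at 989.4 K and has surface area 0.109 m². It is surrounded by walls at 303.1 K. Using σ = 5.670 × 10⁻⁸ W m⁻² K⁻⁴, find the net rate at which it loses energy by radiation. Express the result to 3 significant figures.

Net loss ≈ 4.24×10³ W

Area A = 0.109 m².
Net radiated power P_net = εσA(T⁴ − T₀⁴) = 0.723×5.670×10⁻⁸×0.109×(989.4⁴ − 303.1⁴).
T⁴ − T₀⁴ = 9.58269×10¹¹ − 8.44003×10⁹ = 9.49829×10¹¹ K⁴, so P_net = 4.24×10³ W.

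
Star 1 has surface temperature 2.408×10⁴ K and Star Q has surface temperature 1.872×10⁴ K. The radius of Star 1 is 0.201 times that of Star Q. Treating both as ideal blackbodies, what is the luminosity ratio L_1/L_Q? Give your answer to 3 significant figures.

L ∝ R²T⁴, so L_1/L_Q = (R_1/R_Q)²(T_1/T_Q)⁴ = (0.201)² × (2.408×10⁴/1.872×10⁴)⁴ = 0.040401 × 2.73781 = 0.111.

L_1/L_Q ≈ 0.111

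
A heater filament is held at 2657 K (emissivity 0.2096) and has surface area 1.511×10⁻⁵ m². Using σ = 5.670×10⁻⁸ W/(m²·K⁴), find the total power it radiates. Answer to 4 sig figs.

Area A = 1.511×10⁻⁵ m².
P = εσAT⁴ = 0.2096 × 5.670×10⁻⁸ × 1.511×10⁻⁵ × (2657)⁴ = 8.950 W.

P ≈ 8.950 W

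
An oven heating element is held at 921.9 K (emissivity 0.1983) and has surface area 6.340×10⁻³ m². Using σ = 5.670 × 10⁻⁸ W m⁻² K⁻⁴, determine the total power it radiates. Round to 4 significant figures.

P ≈ 51.49 W

Area A = 6.340×10⁻³ m².
P = εσAT⁴ = 0.1983 × 5.670×10⁻⁸ × 6.340×10⁻³ × (921.9)⁴ = 51.49 W.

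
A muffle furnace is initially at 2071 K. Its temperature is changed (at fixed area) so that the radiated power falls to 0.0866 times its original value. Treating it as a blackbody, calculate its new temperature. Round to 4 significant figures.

P ∝ T⁴, so T₂/T₁ = (P₂/P₁)^(1/4) = (0.0866)^(1/4) = 0.542475.
T₂ = 2071 × 0.542475 = 1123 K.

T₂ ≈ 1123 K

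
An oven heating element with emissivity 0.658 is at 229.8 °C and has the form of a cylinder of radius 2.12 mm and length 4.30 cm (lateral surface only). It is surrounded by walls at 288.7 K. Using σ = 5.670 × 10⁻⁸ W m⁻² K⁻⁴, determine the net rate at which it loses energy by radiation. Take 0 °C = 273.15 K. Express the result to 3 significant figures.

Net loss ≈ 1.22 W

T = 229.8 °C + 273.15 = 502.95 K.
Lateral area A = 2πrL = 2π×2.12×10⁻³×0.0430 = 5.72775×10⁻⁴ m².
Net radiated power P_net = εσA(T⁴ − T₀⁴) = 0.658×5.670×10⁻⁸×5.72775×10⁻⁴×(502.95⁴ − 288.7⁴).
T⁴ − T₀⁴ = 6.39881×10¹⁰ − 6.94684×10⁹ = 5.70413×10¹⁰ K⁴, so P_net = 1.22 W.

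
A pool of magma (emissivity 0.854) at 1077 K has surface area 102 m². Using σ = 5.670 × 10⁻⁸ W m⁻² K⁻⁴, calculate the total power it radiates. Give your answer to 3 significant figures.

Area A = 102 m².
P = εσAT⁴ = 0.854 × 5.670×10⁻⁸ × 102 × (1077)⁴ = 6.65×10⁶ W.

P ≈ 6.65×10⁶ W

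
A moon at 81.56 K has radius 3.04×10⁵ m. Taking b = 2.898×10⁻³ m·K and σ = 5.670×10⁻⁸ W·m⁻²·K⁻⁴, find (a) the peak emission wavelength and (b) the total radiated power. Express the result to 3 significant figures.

(a) λ_max = b/T = 2.898×10⁻³/81.56 = 3.553×10⁻⁵ m = 35.5 μm.
Surface area A = 4πR² = 4π(3.04×10⁵ m)² = 1.16133×10¹² m².
(b) P = σAT⁴ = 5.670×10⁻⁸×1.16133×10¹²×(81.56)⁴ = 2.91×10¹² W.

λ_max ≈ 35.5 μm; P ≈ 2.91×10¹² W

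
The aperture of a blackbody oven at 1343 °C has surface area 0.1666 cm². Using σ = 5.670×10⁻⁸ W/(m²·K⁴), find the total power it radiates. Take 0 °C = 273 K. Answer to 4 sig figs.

P ≈ 6.442 W

T = 1343 °C + 273 = 1616 K.
Area A = 0.1666 cm² = 1.666×10⁻⁵ m².
P = σAT⁴ = 5.670×10⁻⁸ × 1.666×10⁻⁵ × (1616)⁴ = 6.442 W.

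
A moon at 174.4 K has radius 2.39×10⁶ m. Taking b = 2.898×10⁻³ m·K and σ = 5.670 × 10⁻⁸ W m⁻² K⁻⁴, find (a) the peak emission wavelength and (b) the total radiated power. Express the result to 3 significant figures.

(a) λ_max = b/T = 2.898×10⁻³/174.4 = 1.662×10⁻⁵ m = 16.6 μm.
Surface area A = 4πR² = 4π(2.39×10⁶ m)² = 7.17804×10¹³ m².
(b) P = σAT⁴ = 5.670×10⁻⁸×7.17804×10¹³×(174.4)⁴ = 3.77×10¹⁵ W.

λ_max ≈ 16.6 μm; P ≈ 3.77×10¹⁵ W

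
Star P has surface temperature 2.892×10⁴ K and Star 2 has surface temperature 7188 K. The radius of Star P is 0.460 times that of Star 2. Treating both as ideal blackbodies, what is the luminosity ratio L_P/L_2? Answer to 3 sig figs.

L ∝ R²T⁴, so L_P/L_2 = (R_P/R_2)²(T_P/T_2)⁴ = (0.460)² × (2.892×10⁴/7188)⁴ = 0.2116 × 262.036 = 55.4.

L_P/L_2 ≈ 55.4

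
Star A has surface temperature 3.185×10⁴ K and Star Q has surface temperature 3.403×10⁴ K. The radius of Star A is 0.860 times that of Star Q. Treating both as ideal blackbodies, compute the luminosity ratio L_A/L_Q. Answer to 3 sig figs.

L ∝ R²T⁴, so L_A/L_Q = (R_A/R_Q)²(T_A/T_Q)⁴ = (0.860)² × (3.185×10⁴/3.403×10⁴)⁴ = 0.7396 × 0.767344 = 0.568.

L_A/L_Q ≈ 0.568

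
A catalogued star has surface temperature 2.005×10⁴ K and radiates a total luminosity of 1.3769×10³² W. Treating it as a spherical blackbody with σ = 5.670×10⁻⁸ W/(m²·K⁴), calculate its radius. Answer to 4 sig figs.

L = 4πR²σT⁴ ⇒ R = √(L/(4πσT⁴)).
σT⁴ = 9.16306×10⁹ W/m², so R = √(1.3769×10³²/(4π×9.16306×10⁹)) = 3.458×10¹⁰ m.

R ≈ 3.458×10¹⁰ m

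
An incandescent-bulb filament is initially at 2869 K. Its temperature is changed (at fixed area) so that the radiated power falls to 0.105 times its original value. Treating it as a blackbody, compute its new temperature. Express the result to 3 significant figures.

T₂ ≈ 1.63×10³ K

P ∝ T⁴, so T₂/T₁ = (P₂/P₁)^(1/4) = (0.105)^(1/4) = 0.569243.
T₂ = 2869 × 0.569243 = 1.63×10³ K.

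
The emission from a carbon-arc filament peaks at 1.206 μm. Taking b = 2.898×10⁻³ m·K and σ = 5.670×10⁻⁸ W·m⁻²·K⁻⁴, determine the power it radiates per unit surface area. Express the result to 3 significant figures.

I ≈ 1.89×10⁶ W/m²

Wien's law: T = b/λ_max = 2.898×10⁻³/1.206×10⁻⁶ = 2402.99 K.
Then I = σT⁴ = 5.670×10⁻⁸×(2402.99)⁴ = 1.89×10⁶ W/m².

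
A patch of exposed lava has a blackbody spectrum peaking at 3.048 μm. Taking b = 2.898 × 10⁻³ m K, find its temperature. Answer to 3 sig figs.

T ≈ 951 K

Wien's law gives T = b/λ_max = (2.898×10⁻³ m·K)/(3.048×10⁻⁶ m) = 951 K.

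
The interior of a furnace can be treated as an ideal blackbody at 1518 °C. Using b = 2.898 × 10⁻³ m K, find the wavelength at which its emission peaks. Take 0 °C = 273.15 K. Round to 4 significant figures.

λ_max ≈ 1.618 μm

T = 1518 °C + 273.15 = 1791.15 K.
Wien's displacement law: λ_max = b/T = (2.898×10⁻³ m·K)/(1791.15 K) = 1.6180×10⁻⁶ m.
That is 1.618 μm, in the infrared range.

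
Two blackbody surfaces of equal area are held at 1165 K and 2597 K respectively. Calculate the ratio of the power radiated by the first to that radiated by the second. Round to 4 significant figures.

With equal areas, P₁/P₂ = (T₁/T₂)⁴ = (1165/2597)⁴ = 0.04050.

P₁/P₂ ≈ 0.04050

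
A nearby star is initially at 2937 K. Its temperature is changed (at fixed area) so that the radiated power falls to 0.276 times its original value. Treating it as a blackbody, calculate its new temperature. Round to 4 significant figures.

T₂ ≈ 2129 K

P ∝ T⁴, so T₂/T₁ = (P₂/P₁)^(1/4) = (0.276)^(1/4) = 0.724815.
T₂ = 2937 × 0.724815 = 2129 K.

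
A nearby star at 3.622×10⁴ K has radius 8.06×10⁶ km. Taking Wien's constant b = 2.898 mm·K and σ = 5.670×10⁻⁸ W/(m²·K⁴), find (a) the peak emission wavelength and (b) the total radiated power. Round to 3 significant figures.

(a) λ_max = b/T = 2.898×10⁻³/3.622×10⁴ = 8.001×10⁻⁸ m = 80.0 nm.
Surface area A = 4πR² = 4π(8.06×10⁹ m)² = 8.16357×10²⁰ m².
(b) P = σAT⁴ = 5.670×10⁻⁸×8.16357×10²⁰×(3.622×10⁴)⁴ = 7.97×10³¹ W.

λ_max ≈ 80.0 nm; P ≈ 7.97×10³¹ W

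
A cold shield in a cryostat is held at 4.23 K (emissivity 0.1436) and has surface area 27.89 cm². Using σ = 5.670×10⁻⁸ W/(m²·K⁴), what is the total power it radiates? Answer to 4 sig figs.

P ≈ 7.270×10⁻⁹ W

Area A = 27.89 cm² = 2.789×10⁻³ m².
P = εσAT⁴ = 0.1436 × 5.670×10⁻⁸ × 2.789×10⁻³ × (4.23)⁴ = 7.270×10⁻⁹ W.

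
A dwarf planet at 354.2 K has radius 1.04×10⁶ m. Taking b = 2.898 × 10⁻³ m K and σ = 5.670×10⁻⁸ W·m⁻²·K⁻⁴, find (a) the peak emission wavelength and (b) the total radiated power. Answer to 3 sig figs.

λ_max ≈ 8.18 μm; P ≈ 1.21×10¹⁶ W

(a) λ_max = b/T = 2.898×10⁻³/354.2 = 8.182×10⁻⁶ m = 8.18 μm.
Surface area A = 4πR² = 4π(1.04×10⁶ m)² = 1.35918×10¹³ m².
(b) P = σAT⁴ = 5.670×10⁻⁸×1.35918×10¹³×(354.2)⁴ = 1.21×10¹⁶ W.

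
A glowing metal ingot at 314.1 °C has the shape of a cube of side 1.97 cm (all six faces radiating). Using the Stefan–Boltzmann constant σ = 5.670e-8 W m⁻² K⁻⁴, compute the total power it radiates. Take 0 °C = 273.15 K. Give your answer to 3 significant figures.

P ≈ 15.7 W

T = 314.1 °C + 273.15 = 587.25 K.
Area A = 6s² = 6×(0.0197 m)² = 2.32854×10⁻³ m².
P = σAT⁴ = 5.670×10⁻⁸ × 2.32854×10⁻³ × (587.25)⁴ = 15.7 W.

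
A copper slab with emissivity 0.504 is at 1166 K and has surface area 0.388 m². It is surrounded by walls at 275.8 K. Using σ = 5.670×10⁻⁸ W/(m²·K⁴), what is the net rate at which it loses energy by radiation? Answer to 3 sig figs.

Net loss ≈ 2.04×10⁴ W

Area A = 0.388 m².
Net radiated power P_net = εσA(T⁴ − T₀⁴) = 0.504×5.670×10⁻⁸×0.388×(1166⁴ − 275.8⁴).
T⁴ − T₀⁴ = 1.84839×10¹² − 5.78598×10⁹ = 1.84260×10¹² K⁴, so P_net = 2.04×10⁴ W.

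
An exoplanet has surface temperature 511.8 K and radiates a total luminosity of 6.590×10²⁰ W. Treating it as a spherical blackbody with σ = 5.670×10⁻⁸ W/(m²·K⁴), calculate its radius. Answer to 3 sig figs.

L = 4πR²σT⁴ ⇒ R = √(L/(4πσT⁴)).
σT⁴ = 3890.31 W/m², so R = √(6.590×10²⁰/(4π×3890.31)) = 1.16×10⁸ m.

R ≈ 1.16×10⁸ m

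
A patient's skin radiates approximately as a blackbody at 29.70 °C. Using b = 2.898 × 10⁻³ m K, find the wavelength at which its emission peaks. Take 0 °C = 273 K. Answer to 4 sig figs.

T = 29.70 °C + 273 = 302.70 K.
Wien's displacement law: λ_max = b/T = (2.898×10⁻³ m·K)/(302.70 K) = 9.5738×10⁻⁶ m.
That is 9.574 μm, in the infrared range.

λ_max ≈ 9.574 μm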